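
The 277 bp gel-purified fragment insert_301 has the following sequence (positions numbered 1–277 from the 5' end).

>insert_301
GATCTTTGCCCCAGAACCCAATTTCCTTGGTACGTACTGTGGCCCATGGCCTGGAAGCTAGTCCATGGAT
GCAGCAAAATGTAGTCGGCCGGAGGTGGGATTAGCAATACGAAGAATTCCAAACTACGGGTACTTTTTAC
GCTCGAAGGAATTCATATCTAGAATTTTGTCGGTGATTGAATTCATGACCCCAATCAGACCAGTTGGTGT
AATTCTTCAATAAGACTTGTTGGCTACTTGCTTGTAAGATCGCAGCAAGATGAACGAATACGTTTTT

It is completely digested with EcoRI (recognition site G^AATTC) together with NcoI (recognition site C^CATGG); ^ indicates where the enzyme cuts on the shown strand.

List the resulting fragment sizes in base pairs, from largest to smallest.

EcoRI sites (GAATTC) start at positions 114, 149, 179.
EcoRI cuts after the first base of each site, so after positions 114, 149, 179.
NcoI sites (CCATGG) start at positions 44, 63.
NcoI cuts after the first base of each site, so after positions 44, 63.
Combined cut positions: 44, 63, 114, 149, 179.
Linear molecule, 5 cuts → 6 fragments:
  1–44 → 44 bp
  45–63 → 19 bp
  64–114 → 51 bp
  115–149 → 35 bp
  150–179 → 30 bp
  180–277 → 98 bp
Sorted largest to smallest: 98, 51, 44, 35, 30, 19 bp.

98, 51, 44, 35, 30, 19 bp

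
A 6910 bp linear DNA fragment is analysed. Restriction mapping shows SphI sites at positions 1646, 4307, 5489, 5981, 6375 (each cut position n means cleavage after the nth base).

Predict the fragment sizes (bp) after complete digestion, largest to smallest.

2661, 1646, 1182, 535, 492, 394 bp

Linear molecule, 5 cuts → 6 fragments:
  1646 − 0 = 1646 bp
  4307 − 1646 = 2661 bp
  5489 − 4307 = 1182 bp
  5981 − 5489 = 492 bp
  6375 − 5981 = 394 bp
  6910 − 6375 = 535 bp
Sorted largest to smallest: 2661, 1646, 1182, 535, 492, 394 bp.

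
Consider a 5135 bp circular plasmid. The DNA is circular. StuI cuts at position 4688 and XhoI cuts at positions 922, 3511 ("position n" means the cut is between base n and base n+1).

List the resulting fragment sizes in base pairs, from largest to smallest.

Combined cut positions (sorted): 922, 3511, 4688.
Circular molecule, 3 cuts → 3 fragments:
  3511 − 922 = 2589 bp
  4688 − 3511 = 1177 bp
  wrap: 5135 − 4688 + 922 = 1369 bp
Sorted largest to smallest: 2589, 1369, 1177 bp.

2589, 1369, 1177 bp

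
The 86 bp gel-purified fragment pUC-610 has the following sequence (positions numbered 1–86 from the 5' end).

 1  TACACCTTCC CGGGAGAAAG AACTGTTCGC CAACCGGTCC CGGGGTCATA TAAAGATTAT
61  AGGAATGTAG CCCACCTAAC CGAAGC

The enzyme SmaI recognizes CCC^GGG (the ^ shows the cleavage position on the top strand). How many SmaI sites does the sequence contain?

2

CCCGGG occurs starting at positions 9, 39.
SmaI cuts at 2 sites.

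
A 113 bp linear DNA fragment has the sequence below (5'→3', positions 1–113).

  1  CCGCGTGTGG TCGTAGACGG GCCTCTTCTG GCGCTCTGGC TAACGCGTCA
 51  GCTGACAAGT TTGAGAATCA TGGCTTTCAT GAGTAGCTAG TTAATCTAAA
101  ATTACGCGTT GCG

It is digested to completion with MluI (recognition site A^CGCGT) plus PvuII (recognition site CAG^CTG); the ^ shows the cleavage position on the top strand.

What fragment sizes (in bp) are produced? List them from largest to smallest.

MluI sites (ACGCGT) start at positions 43, 104.
MluI cuts after the first base of each site, so after positions 43, 104.
The PvuII site (CAGCTG) starts at position 49.
PvuII cuts after base 3 of each site, so after position 51.
Combined cut positions: 43, 51, 104.
Linear molecule, 3 cuts → 4 fragments:
  1–43 → 43 bp
  44–51 → 8 bp
  52–104 → 53 bp
  105–113 → 9 bp
Sorted largest to smallest: 53, 43, 9, 8 bp.

53, 43, 9, 8 bp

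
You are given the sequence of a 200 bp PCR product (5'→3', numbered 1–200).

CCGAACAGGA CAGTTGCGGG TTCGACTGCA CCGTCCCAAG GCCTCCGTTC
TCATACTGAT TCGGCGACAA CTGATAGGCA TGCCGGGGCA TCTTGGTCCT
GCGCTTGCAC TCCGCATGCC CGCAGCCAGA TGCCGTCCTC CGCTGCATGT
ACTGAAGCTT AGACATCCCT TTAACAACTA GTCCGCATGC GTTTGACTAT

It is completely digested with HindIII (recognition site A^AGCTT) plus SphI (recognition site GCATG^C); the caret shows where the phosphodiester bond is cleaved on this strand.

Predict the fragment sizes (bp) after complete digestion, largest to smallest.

The HindIII site (AAGCTT) starts at position 155.
HindIII cuts after the first base of each site, so after position 155.
SphI sites (GCATGC) start at positions 78, 114, 185.
SphI cuts after base 5 of each site (before the last base), so after positions 82, 118, 189.
Combined cut positions: 82, 118, 155, 189.
Linear molecule, 4 cuts → 5 fragments:
  1–82 → 82 bp
  83–118 → 36 bp
  119–155 → 37 bp
  156–189 → 34 bp
  190–200 → 11 bp
Sorted largest to smallest: 82, 37, 36, 34, 11 bp.

82, 37, 36, 34, 11 bp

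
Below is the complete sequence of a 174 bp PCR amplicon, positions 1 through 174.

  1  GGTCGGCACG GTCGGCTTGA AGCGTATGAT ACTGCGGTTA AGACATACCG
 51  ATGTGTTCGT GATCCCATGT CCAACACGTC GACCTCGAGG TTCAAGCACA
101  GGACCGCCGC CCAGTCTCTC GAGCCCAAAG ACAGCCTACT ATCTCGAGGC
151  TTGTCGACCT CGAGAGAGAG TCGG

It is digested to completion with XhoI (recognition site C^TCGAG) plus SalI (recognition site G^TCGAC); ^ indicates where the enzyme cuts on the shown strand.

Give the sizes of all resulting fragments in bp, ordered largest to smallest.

XhoI sites (CTCGAG) start at positions 84, 118, 143, 159.
XhoI cuts after the first base of each site, so after positions 84, 118, 143, 159.
SalI sites (GTCGAC) start at positions 78, 153.
SalI cuts after the first base of each site, so after positions 78, 153.
Combined cut positions: 78, 84, 118, 143, 153, 159.
Linear molecule, 6 cuts → 7 fragments:
  1–78 → 78 bp
  79–84 → 6 bp
  85–118 → 34 bp
  119–143 → 25 bp
  144–153 → 10 bp
  154–159 → 6 bp
  160–174 → 15 bp
Sorted largest to smallest: 78, 34, 25, 15, 10, 6, 6 bp.

78, 34, 25, 15, 10, 6, 6 bp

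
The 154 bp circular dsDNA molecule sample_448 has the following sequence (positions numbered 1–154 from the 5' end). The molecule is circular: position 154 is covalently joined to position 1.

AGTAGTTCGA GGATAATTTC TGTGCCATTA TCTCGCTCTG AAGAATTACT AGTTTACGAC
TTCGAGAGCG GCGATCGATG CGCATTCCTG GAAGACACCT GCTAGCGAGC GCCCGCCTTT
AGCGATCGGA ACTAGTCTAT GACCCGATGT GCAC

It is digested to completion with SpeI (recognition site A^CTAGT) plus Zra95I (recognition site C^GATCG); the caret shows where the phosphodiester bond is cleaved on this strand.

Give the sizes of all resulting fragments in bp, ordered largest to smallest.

SpeI sites (ACTAGT) start at positions 48, 131.
SpeI cuts after the first base of each site, so after positions 48, 131.
Zra95I sites (CGATCG) start at positions 72, 123.
Zra95I cuts after the first base of each site, so after positions 72, 123.
Combined cut positions: 48, 72, 123, 131.
Circular molecule, 4 cuts → 4 fragments:
  49–72 → 24 bp
  73–123 → 51 bp
  124–131 → 8 bp
  132–154 then 1–48 → 23 + 48 = 71 bp
Sorted largest to smallest: 71, 51, 24, 8 bp.

71, 51, 24, 8 bp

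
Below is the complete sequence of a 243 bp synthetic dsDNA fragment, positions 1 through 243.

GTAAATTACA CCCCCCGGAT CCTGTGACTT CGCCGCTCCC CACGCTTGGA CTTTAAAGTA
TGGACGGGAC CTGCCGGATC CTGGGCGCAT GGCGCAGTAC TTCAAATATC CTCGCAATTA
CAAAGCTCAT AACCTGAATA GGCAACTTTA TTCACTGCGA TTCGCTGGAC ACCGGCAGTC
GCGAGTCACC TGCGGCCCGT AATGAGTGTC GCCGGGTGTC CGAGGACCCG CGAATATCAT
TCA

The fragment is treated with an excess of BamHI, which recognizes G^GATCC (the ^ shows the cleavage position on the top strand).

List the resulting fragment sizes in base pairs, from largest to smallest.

167, 59, 17 bp

BamHI sites (GGATCC) start at positions 17, 76.
BamHI cuts after the first base of each site, so after positions 17, 76.
Linear molecule, 2 cuts → 3 fragments:
  1–17 → 17 bp
  18–76 → 59 bp
  77–243 → 167 bp
Sorted largest to smallest: 167, 59, 17 bp.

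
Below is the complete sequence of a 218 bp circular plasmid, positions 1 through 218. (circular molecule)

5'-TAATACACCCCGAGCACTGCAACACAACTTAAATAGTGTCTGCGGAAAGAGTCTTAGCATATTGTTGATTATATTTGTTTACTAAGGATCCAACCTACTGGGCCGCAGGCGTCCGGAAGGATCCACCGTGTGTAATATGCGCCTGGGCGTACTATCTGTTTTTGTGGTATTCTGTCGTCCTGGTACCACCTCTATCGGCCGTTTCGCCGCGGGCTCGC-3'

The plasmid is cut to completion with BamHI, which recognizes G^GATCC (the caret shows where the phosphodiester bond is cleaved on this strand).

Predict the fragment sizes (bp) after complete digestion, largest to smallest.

BamHI sites (GGATCC) start at positions 86, 119.
BamHI cuts after the first base of each site, so after positions 86, 119.
Circular molecule, 2 cuts → 2 fragments:
  87–119 → 33 bp
  120–218 then 1–86 → 99 + 86 = 185 bp
Sorted largest to smallest: 185, 33 bp.

185, 33 bp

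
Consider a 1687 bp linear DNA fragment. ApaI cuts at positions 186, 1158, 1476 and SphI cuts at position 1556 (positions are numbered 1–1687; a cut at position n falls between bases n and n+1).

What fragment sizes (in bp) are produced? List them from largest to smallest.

Combined cut positions (sorted): 186, 1158, 1476, 1556.
Linear molecule, 4 cuts → 5 fragments:
  186 − 0 = 186 bp
  1158 − 186 = 972 bp
  1476 − 1158 = 318 bp
  1556 − 1476 = 80 bp
  1687 − 1556 = 131 bp
Sorted largest to smallest: 972, 318, 186, 131, 80 bp.

972, 318, 186, 131, 80 bp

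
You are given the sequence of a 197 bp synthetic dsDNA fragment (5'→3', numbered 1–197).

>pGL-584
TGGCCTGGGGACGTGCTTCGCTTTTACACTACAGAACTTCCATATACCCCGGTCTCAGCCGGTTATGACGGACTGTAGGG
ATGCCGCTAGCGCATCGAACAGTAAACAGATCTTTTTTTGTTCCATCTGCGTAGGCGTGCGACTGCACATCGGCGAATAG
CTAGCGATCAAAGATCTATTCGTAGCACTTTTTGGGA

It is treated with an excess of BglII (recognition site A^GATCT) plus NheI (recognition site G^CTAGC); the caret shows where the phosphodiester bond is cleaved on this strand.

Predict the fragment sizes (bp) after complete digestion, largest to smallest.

86, 52, 25, 22, 12 bp

BglII sites (AGATCT) start at positions 108, 172.
BglII cuts after the first base of each site, so after positions 108, 172.
NheI sites (GCTAGC) start at positions 86, 160.
NheI cuts after the first base of each site, so after positions 86, 160.
Combined cut positions: 86, 108, 160, 172.
Linear molecule, 4 cuts → 5 fragments:
  1–86 → 86 bp
  87–108 → 22 bp
  109–160 → 52 bp
  161–172 → 12 bp
  173–197 → 25 bp
Sorted largest to smallest: 86, 52, 25, 22, 12 bp.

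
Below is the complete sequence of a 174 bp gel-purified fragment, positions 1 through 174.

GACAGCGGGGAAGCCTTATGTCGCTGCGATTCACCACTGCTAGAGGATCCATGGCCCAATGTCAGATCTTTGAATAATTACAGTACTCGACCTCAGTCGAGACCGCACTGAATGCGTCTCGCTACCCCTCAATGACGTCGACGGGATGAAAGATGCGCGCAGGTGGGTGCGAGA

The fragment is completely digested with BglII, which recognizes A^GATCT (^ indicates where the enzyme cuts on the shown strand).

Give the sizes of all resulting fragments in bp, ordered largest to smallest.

The BglII site (AGATCT) starts at position 64.
BglII cuts after the first base of each site, so after position 64.
Linear molecule, 1 cut → 2 fragments:
  1–64 → 64 bp
  65–174 → 110 bp
Sorted largest to smallest: 110, 64 bp.

110, 64 bp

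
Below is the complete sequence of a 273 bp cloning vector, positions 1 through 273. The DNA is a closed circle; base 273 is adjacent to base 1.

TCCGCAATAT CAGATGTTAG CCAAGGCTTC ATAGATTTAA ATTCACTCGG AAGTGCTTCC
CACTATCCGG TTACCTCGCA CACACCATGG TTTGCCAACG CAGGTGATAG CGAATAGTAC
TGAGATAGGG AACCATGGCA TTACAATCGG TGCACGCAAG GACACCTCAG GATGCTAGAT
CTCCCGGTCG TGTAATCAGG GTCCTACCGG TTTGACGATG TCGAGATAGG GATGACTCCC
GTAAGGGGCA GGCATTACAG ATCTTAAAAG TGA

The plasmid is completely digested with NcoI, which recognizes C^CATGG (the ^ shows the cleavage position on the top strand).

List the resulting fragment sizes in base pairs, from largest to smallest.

225, 48 bp

NcoI sites (CCATGG) start at positions 85, 133.
NcoI cuts after the first base of each site, so after positions 85, 133.
Circular molecule, 2 cuts → 2 fragments:
  86–133 → 48 bp
  134–273 then 1–85 → 140 + 85 = 225 bp
Sorted largest to smallest: 225, 48 bp.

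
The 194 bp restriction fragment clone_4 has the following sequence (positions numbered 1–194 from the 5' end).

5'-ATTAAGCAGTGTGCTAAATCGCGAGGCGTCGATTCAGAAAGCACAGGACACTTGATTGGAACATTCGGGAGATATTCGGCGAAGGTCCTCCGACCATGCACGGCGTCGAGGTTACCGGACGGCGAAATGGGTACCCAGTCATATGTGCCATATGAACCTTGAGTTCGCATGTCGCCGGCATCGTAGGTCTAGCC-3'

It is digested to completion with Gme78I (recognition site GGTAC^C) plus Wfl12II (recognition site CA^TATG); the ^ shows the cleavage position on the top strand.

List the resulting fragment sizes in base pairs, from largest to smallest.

The Gme78I site (GGTACC) starts at position 130.
Gme78I cuts after base 5 of each site (before the last base), so after position 134.
Wfl12II sites (CATATG) start at positions 140, 149.
Wfl12II cuts after base 2 of each site, so after positions 141, 150.
Combined cut positions: 134, 141, 150.
Linear molecule, 3 cuts → 4 fragments:
  1–134 → 134 bp
  135–141 → 7 bp
  142–150 → 9 bp
  151–194 → 44 bp
Sorted largest to smallest: 134, 44, 9, 7 bp.

134, 44, 9, 7 bp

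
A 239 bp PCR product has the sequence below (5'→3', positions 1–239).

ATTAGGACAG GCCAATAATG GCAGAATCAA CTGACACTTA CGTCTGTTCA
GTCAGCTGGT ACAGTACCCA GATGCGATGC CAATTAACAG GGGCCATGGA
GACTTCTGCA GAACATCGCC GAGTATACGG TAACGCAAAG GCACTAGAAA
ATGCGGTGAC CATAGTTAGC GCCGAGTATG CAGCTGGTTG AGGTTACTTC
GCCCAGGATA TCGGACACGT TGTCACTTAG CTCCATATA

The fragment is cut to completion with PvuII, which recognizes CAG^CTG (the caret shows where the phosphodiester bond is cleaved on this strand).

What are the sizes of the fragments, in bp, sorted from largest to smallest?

PvuII sites (CAGCTG) start at positions 53, 181.
PvuII cuts after base 3 of each site, so after positions 55, 183.
Linear molecule, 2 cuts → 3 fragments:
  1–55 → 55 bp
  56–183 → 128 bp
  184–239 → 56 bp
Sorted largest to smallest: 128, 56, 55 bp.

128, 56, 55 bp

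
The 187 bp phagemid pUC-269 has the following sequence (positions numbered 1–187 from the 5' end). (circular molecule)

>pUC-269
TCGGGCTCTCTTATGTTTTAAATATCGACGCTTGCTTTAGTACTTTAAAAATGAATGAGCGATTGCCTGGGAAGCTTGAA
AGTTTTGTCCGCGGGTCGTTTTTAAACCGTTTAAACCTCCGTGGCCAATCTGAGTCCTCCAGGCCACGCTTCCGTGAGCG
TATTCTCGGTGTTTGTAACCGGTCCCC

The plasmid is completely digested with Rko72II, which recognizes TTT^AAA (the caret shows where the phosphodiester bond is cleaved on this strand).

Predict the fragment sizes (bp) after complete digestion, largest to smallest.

94, 57, 27, 9 bp

Rko72II sites (TTTAAA) start at positions 17, 44, 101, 110.
Rko72II cuts after base 3 of each site, so after positions 19, 46, 103, 112.
Circular molecule, 4 cuts → 4 fragments:
  20–46 → 27 bp
  47–103 → 57 bp
  104–112 → 9 bp
  113–187 then 1–19 → 75 + 19 = 94 bp
Sorted largest to smallest: 94, 57, 27, 9 bp.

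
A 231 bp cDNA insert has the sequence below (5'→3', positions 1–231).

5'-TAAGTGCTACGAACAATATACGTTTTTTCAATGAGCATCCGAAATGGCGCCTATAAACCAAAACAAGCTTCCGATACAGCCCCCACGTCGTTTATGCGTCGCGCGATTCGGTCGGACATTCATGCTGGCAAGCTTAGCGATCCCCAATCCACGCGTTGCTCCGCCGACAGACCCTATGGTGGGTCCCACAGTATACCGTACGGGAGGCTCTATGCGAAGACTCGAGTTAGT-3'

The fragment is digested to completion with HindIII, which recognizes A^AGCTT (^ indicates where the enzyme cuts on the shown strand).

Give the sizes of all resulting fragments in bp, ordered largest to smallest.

HindIII sites (AAGCTT) start at positions 65, 130.
HindIII cuts after the first base of each site, so after positions 65, 130.
Linear molecule, 2 cuts → 3 fragments:
  1–65 → 65 bp
  66–130 → 65 bp
  131–231 → 101 bp
Sorted largest to smallest: 101, 65, 65 bp.

101, 65, 65 bp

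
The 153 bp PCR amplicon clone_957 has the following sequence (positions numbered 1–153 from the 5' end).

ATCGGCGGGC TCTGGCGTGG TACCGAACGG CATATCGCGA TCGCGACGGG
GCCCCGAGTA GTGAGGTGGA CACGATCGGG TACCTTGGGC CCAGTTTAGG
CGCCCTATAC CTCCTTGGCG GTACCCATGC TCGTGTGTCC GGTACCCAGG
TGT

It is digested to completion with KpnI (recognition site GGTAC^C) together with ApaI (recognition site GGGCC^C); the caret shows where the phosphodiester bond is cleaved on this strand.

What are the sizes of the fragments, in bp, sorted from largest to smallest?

33, 30, 30, 23, 21, 8, 8 bp

KpnI sites (GGTACC) start at positions 19, 79, 120, 141.
KpnI cuts after base 5 of each site (before the last base), so after positions 23, 83, 124, 145.
ApaI sites (GGGCCC) start at positions 49, 87.
ApaI cuts after base 5 of each site (before the last base), so after positions 53, 91.
Combined cut positions: 23, 53, 83, 91, 124, 145.
Linear molecule, 6 cuts → 7 fragments:
  1–23 → 23 bp
  24–53 → 30 bp
  54–83 → 30 bp
  84–91 → 8 bp
  92–124 → 33 bp
  125–145 → 21 bp
  146–153 → 8 bp
Sorted largest to smallest: 33, 30, 30, 23, 21, 8, 8 bp.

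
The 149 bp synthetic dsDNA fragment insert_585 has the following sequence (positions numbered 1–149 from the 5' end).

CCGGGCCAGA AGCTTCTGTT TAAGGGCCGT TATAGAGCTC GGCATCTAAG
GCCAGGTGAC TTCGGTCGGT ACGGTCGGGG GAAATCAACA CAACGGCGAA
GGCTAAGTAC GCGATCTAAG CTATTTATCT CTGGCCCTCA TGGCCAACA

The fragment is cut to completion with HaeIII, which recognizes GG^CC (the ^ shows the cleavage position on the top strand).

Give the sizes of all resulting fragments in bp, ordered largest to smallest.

HaeIII sites (GGCC) start at positions 4, 25, 50, 133, 142.
HaeIII cuts after base 2 of each site, so after positions 5, 26, 51, 134, 143.
Linear molecule, 5 cuts → 6 fragments:
  1–5 → 5 bp
  6–26 → 21 bp
  27–51 → 25 bp
  52–134 → 83 bp
  135–143 → 9 bp
  144–149 → 6 bp
Sorted largest to smallest: 83, 25, 21, 9, 6, 5 bp.

83, 25, 21, 9, 6, 5 bp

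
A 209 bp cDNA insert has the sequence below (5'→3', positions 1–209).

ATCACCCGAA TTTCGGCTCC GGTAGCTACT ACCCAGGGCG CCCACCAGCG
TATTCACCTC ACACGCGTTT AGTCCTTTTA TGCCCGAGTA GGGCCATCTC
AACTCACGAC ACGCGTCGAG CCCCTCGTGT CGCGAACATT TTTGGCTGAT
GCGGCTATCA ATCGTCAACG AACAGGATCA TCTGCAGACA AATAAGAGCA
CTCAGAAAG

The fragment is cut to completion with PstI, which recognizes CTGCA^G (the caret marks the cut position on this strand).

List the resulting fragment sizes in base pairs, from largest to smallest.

186, 23 bp

The PstI site (CTGCAG) starts at position 182.
PstI cuts after base 5 of each site (before the last base), so after position 186.
Linear molecule, 1 cut → 2 fragments:
  1–186 → 186 bp
  187–209 → 23 bp
Sorted largest to smallest: 186, 23 bp.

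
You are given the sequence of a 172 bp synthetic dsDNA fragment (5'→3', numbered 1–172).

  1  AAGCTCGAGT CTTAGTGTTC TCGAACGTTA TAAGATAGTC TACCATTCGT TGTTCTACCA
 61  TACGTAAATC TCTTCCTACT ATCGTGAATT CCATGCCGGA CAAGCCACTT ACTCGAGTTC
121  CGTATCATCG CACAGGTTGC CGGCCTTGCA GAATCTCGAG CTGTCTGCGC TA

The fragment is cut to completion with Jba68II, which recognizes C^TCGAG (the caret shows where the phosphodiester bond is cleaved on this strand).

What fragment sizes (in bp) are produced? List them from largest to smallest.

108, 43, 17, 4 bp

Jba68II sites (CTCGAG) start at positions 4, 112, 155.
Jba68II cuts after the first base of each site, so after positions 4, 112, 155.
Linear molecule, 3 cuts → 4 fragments:
  1–4 → 4 bp
  5–112 → 108 bp
  113–155 → 43 bp
  156–172 → 17 bp
Sorted largest to smallest: 108, 43, 17, 4 bp.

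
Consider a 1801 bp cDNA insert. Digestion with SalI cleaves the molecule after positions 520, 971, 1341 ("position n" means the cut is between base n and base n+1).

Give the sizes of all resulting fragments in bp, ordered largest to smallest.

Linear molecule, 3 cuts → 4 fragments:
  520 − 0 = 520 bp
  971 − 520 = 451 bp
  1341 − 971 = 370 bp
  1801 − 1341 = 460 bp
Sorted largest to smallest: 520, 460, 451, 370 bp.

520, 460, 451, 370 bp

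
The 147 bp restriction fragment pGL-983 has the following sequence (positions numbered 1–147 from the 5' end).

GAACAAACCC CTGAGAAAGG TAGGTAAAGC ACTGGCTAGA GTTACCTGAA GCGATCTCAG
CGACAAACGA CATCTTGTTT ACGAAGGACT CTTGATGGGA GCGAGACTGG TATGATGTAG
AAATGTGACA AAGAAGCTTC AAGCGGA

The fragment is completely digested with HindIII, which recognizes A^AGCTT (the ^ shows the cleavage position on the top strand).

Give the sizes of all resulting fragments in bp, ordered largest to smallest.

The HindIII site (AAGCTT) starts at position 134.
HindIII cuts after the first base of each site, so after position 134.
Linear molecule, 1 cut → 2 fragments:
  1–134 → 134 bp
  135–147 → 13 bp
Sorted largest to smallest: 134, 13 bp.

134, 13 bp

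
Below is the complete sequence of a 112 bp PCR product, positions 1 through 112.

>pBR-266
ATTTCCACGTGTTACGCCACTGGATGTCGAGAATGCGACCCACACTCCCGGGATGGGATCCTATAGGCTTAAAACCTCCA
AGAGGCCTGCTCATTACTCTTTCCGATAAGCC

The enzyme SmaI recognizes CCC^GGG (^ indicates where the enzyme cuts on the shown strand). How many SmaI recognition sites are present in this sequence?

1

CCCGGG occurs starting at position 47.
SmaI cuts at 1 site.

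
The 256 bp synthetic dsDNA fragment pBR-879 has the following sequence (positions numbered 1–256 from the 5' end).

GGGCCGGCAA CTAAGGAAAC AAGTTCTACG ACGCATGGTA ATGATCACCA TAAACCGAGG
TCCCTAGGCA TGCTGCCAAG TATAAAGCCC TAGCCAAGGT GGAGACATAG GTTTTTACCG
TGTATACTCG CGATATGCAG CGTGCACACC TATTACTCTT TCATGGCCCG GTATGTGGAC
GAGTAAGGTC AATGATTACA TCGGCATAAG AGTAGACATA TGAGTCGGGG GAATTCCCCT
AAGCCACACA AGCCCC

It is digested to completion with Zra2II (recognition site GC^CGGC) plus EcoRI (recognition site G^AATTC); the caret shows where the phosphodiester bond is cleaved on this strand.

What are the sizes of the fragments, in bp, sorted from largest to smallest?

The Zra2II site (GCCGGC) starts at position 3.
Zra2II cuts after base 2 of each site, so after position 4.
The EcoRI site (GAATTC) starts at position 231.
EcoRI cuts after the first base of each site, so after position 231.
Combined cut positions: 4, 231.
Linear molecule, 2 cuts → 3 fragments:
  1–4 → 4 bp
  5–231 → 227 bp
  232–256 → 25 bp
Sorted largest to smallest: 227, 25, 4 bp.

227, 25, 4 bp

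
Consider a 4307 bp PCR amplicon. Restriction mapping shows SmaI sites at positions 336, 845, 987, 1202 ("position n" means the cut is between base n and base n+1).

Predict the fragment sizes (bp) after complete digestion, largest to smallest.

Linear molecule, 4 cuts → 5 fragments:
  336 − 0 = 336 bp
  845 − 336 = 509 bp
  987 − 845 = 142 bp
  1202 − 987 = 215 bp
  4307 − 1202 = 3105 bp
Sorted largest to smallest: 3105, 509, 336, 215, 142 bp.

3105, 509, 336, 215, 142 bp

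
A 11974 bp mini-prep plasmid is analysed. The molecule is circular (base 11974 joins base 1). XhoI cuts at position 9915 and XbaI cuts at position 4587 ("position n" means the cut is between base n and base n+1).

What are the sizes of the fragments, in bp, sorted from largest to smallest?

Combined cut positions (sorted): 4587, 9915.
Circular molecule, 2 cuts → 2 fragments:
  9915 − 4587 = 5328 bp
  wrap: 11974 − 9915 + 4587 = 6646 bp
Sorted largest to smallest: 6646, 5328 bp.

6646, 5328 bp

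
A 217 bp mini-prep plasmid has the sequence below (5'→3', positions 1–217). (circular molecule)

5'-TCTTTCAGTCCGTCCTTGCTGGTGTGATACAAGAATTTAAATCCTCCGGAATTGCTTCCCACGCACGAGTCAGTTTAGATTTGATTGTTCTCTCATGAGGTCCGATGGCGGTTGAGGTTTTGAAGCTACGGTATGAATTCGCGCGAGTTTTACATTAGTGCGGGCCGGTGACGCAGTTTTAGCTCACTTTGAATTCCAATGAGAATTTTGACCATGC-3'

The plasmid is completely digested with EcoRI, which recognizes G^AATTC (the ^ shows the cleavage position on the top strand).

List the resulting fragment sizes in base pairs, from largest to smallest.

161, 56 bp

EcoRI sites (GAATTC) start at positions 135, 191.
EcoRI cuts after the first base of each site, so after positions 135, 191.
Circular molecule, 2 cuts → 2 fragments:
  136–191 → 56 bp
  192–217 then 1–135 → 26 + 135 = 161 bp
Sorted largest to smallest: 161, 56 bp.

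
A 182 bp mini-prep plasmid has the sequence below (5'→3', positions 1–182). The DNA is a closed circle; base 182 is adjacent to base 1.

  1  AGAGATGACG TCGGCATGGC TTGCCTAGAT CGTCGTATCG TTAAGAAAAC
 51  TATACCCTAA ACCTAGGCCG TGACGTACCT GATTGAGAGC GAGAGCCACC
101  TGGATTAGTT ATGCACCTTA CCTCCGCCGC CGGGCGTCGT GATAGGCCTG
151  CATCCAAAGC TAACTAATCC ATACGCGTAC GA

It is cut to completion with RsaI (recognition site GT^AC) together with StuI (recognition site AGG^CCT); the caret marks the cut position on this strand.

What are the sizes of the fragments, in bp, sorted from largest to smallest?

80, 70, 32 bp

RsaI sites (GTAC) start at positions 75, 177.
RsaI cuts after base 2 of each site, so after positions 76, 178.
The StuI site (AGGCCT) starts at position 144.
StuI cuts after base 3 of each site, so after position 146.
Combined cut positions: 76, 146, 178.
Circular molecule, 3 cuts → 3 fragments:
  77–146 → 70 bp
  147–178 → 32 bp
  179–182 then 1–76 → 4 + 76 = 80 bp
Sorted largest to smallest: 80, 70, 32 bp.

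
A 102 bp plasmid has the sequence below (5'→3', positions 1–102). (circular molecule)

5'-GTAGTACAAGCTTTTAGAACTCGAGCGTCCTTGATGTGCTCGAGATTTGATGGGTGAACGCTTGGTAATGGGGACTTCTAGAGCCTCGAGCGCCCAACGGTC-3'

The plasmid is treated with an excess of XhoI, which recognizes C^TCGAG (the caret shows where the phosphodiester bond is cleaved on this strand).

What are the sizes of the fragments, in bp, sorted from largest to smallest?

XhoI sites (CTCGAG) start at positions 20, 39, 85.
XhoI cuts after the first base of each site, so after positions 20, 39, 85.
Circular molecule, 3 cuts → 3 fragments:
  21–39 → 19 bp
  40–85 → 46 bp
  86–102 then 1–20 → 17 + 20 = 37 bp
Sorted largest to smallest: 46, 37, 19 bp.

46, 37, 19 bp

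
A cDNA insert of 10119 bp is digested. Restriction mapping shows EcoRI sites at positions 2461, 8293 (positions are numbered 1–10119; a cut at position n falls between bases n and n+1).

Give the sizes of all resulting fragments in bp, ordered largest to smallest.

Linear molecule, 2 cuts → 3 fragments:
  2461 − 0 = 2461 bp
  8293 − 2461 = 5832 bp
  10119 − 8293 = 1826 bp
Sorted largest to smallest: 5832, 2461, 1826 bp.

5832, 2461, 1826 bp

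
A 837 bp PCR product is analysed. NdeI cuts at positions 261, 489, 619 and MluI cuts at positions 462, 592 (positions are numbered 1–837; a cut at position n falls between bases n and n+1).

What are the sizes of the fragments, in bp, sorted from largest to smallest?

261, 218, 201, 103, 27, 27 bp

Combined cut positions (sorted): 261, 462, 489, 592, 619.
Linear molecule, 5 cuts → 6 fragments:
  261 − 0 = 261 bp
  462 − 261 = 201 bp
  489 − 462 = 27 bp
  592 − 489 = 103 bp
  619 − 592 = 27 bp
  837 − 619 = 218 bp
Sorted largest to smallest: 261, 218, 201, 103, 27, 27 bp.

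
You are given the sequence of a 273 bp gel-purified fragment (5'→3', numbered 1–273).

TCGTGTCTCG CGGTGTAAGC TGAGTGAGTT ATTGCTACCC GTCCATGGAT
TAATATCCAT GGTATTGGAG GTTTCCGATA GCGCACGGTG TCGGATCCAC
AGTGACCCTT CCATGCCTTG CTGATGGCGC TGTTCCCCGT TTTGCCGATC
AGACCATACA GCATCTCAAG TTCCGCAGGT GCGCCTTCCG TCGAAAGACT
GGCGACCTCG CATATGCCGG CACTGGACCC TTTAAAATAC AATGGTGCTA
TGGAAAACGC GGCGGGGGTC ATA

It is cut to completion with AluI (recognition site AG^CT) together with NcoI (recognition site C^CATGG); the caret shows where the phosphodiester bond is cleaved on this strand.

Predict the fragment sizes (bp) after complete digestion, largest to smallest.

216, 24, 19, 14 bp

The AluI site (AGCT) starts at position 18.
AluI cuts after base 2 of each site, so after position 19.
NcoI sites (CCATGG) start at positions 43, 57.
NcoI cuts after the first base of each site, so after positions 43, 57.
Combined cut positions: 19, 43, 57.
Linear molecule, 3 cuts → 4 fragments:
  1–19 → 19 bp
  20–43 → 24 bp
  44–57 → 14 bp
  58–273 → 216 bp
Sorted largest to smallest: 216, 24, 19, 14 bp.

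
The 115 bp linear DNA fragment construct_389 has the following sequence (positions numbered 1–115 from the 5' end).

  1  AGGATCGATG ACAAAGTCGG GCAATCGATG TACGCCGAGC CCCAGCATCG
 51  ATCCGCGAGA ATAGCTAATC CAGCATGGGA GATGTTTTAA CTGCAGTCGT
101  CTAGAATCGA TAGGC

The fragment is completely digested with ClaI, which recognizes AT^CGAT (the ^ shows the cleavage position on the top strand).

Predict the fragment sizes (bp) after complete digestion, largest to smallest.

59, 23, 20, 8, 5 bp

ClaI sites (ATCGAT) start at positions 4, 24, 47, 106.
ClaI cuts after base 2 of each site, so after positions 5, 25, 48, 107.
Linear molecule, 4 cuts → 5 fragments:
  1–5 → 5 bp
  6–25 → 20 bp
  26–48 → 23 bp
  49–107 → 59 bp
  108–115 → 8 bp
Sorted largest to smallest: 59, 23, 20, 8, 5 bp.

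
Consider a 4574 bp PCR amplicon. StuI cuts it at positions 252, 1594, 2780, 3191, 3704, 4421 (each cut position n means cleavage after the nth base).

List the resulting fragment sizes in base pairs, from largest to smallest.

1342, 1186, 717, 513, 411, 252, 153 bp

Linear molecule, 6 cuts → 7 fragments:
  252 − 0 = 252 bp
  1594 − 252 = 1342 bp
  2780 − 1594 = 1186 bp
  3191 − 2780 = 411 bp
  3704 − 3191 = 513 bp
  4421 − 3704 = 717 bp
  4574 − 4421 = 153 bp
Sorted largest to smallest: 1342, 1186, 717, 513, 411, 252, 153 bp.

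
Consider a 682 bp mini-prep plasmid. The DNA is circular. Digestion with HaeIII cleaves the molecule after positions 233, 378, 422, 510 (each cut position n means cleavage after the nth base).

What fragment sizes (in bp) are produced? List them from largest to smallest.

405, 145, 88, 44 bp

Circular molecule, 4 cuts → 4 fragments:
  378 − 233 = 145 bp
  422 − 378 = 44 bp
  510 − 422 = 88 bp
  wrap: 682 − 510 + 233 = 405 bp
Sorted largest to smallest: 405, 145, 88, 44 bp.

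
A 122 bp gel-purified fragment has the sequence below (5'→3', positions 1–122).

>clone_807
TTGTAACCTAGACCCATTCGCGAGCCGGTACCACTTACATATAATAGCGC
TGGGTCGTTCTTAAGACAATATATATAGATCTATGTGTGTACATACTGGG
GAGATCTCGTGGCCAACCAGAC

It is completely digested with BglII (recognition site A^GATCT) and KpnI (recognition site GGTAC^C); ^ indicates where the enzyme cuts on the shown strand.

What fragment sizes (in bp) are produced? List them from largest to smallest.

BglII sites (AGATCT) start at positions 77, 102.
BglII cuts after the first base of each site, so after positions 77, 102.
The KpnI site (GGTACC) starts at position 27.
KpnI cuts after base 5 of each site (before the last base), so after position 31.
Combined cut positions: 31, 77, 102.
Linear molecule, 3 cuts → 4 fragments:
  1–31 → 31 bp
  32–77 → 46 bp
  78–102 → 25 bp
  103–122 → 20 bp
Sorted largest to smallest: 46, 31, 25, 20 bp.

46, 31, 25, 20 bp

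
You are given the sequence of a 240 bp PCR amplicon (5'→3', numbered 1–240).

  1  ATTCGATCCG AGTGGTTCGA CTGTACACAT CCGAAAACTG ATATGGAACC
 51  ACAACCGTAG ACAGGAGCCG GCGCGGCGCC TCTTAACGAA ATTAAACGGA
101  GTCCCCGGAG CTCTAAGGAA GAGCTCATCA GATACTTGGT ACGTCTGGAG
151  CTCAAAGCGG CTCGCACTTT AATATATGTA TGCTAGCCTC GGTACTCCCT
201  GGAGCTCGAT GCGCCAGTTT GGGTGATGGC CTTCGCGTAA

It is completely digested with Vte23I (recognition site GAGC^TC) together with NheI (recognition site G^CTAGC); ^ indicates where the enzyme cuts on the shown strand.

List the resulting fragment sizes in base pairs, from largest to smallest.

111, 35, 31, 27, 23, 13 bp

Vte23I sites (GAGCTC) start at positions 108, 121, 148, 202.
Vte23I cuts after base 4 of each site, so after positions 111, 124, 151, 205.
The NheI site (GCTAGC) starts at position 182.
NheI cuts after the first base of each site, so after position 182.
Combined cut positions: 111, 124, 151, 182, 205.
Linear molecule, 5 cuts → 6 fragments:
  1–111 → 111 bp
  112–124 → 13 bp
  125–151 → 27 bp
  152–182 → 31 bp
  183–205 → 23 bp
  206–240 → 35 bp
Sorted largest to smallest: 111, 35, 31, 27, 23, 13 bp.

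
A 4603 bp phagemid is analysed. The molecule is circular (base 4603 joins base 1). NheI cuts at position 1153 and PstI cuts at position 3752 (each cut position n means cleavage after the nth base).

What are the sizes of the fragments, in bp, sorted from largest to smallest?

2599, 2004 bp

Combined cut positions (sorted): 1153, 3752.
Circular molecule, 2 cuts → 2 fragments:
  3752 − 1153 = 2599 bp
  wrap: 4603 − 3752 + 1153 = 2004 bp
Sorted largest to smallest: 2599, 2004 bp.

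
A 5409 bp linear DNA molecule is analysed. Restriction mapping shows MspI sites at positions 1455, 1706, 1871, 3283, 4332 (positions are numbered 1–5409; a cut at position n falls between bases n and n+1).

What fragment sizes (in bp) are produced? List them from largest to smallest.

Linear molecule, 5 cuts → 6 fragments:
  1455 − 0 = 1455 bp
  1706 − 1455 = 251 bp
  1871 − 1706 = 165 bp
  3283 − 1871 = 1412 bp
  4332 − 3283 = 1049 bp
  5409 − 4332 = 1077 bp
Sorted largest to smallest: 1455, 1412, 1077, 1049, 251, 165 bp.

1455, 1412, 1077, 1049, 251, 165 bp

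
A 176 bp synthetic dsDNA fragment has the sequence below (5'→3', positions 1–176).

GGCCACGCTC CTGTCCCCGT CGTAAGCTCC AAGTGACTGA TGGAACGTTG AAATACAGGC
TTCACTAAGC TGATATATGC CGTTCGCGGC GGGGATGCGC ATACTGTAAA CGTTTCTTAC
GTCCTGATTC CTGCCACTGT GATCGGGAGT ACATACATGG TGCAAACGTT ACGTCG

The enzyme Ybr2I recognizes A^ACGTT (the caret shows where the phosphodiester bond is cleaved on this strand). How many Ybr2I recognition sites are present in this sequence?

3

AACGTT occurs starting at positions 44, 109, 165.
Ybr2I cuts at 3 sites.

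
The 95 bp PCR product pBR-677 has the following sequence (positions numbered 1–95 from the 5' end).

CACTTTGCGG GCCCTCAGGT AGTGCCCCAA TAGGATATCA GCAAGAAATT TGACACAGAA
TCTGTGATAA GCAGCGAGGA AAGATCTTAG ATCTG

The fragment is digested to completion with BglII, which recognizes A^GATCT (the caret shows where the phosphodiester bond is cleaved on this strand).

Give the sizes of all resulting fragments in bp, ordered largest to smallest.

BglII sites (AGATCT) start at positions 82, 89.
BglII cuts after the first base of each site, so after positions 82, 89.
Linear molecule, 2 cuts → 3 fragments:
  1–82 → 82 bp
  83–89 → 7 bp
  90–95 → 6 bp
Sorted largest to smallest: 82, 7, 6 bp.

82, 7, 6 bp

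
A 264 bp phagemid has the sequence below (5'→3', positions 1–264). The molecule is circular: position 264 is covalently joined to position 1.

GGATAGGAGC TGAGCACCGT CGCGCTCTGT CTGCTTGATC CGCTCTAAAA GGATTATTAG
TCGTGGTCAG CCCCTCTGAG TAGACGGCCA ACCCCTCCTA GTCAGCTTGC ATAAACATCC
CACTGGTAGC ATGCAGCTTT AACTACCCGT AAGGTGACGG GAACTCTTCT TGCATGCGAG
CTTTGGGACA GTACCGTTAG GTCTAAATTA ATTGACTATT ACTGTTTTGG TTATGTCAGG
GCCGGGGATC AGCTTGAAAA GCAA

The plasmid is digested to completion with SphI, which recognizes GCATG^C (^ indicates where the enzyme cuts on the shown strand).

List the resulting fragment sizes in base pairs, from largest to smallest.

SphI sites (GCATGC) start at positions 129, 172.
SphI cuts after base 5 of each site (before the last base), so after positions 133, 176.
Circular molecule, 2 cuts → 2 fragments:
  134–176 → 43 bp
  177–264 then 1–133 → 88 + 133 = 221 bp
Sorted largest to smallest: 221, 43 bp.

221, 43 bp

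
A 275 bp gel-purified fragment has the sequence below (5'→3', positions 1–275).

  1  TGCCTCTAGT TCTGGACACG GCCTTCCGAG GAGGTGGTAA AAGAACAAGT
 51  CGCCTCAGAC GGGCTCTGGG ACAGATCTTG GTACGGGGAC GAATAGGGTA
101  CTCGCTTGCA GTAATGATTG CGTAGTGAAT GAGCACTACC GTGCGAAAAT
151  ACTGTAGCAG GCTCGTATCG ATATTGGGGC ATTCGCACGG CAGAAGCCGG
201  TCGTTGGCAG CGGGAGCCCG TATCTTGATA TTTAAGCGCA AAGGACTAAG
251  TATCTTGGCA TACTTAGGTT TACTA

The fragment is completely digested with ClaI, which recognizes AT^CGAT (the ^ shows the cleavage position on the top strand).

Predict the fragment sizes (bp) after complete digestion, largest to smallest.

The ClaI site (ATCGAT) starts at position 167.
ClaI cuts after base 2 of each site, so after position 168.
Linear molecule, 1 cut → 2 fragments:
  1–168 → 168 bp
  169–275 → 107 bp
Sorted largest to smallest: 168, 107 bp.

168, 107 bp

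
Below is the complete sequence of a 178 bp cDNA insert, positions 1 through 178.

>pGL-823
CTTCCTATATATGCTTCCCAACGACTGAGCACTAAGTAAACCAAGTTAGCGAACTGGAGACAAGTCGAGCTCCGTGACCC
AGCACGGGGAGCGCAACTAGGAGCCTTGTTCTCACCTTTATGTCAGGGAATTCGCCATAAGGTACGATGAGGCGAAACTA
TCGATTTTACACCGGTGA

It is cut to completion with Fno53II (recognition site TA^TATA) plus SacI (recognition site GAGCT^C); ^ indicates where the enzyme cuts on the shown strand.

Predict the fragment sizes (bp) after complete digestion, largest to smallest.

107, 64, 7 bp

The Fno53II site (TATATA) starts at position 6.
Fno53II cuts after base 2 of each site, so after position 7.
The SacI site (GAGCTC) starts at position 67.
SacI cuts after base 5 of each site (before the last base), so after position 71.
Combined cut positions: 7, 71.
Linear molecule, 2 cuts → 3 fragments:
  1–7 → 7 bp
  8–71 → 64 bp
  72–178 → 107 bp
Sorted largest to smallest: 107, 64, 7 bp.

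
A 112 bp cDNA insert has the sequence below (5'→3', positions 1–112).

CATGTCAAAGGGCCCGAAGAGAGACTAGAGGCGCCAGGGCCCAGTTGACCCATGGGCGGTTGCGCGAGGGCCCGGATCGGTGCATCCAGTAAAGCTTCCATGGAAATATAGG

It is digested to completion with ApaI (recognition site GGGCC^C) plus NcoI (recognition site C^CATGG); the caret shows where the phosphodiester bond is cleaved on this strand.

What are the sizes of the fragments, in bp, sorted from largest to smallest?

ApaI sites (GGGCCC) start at positions 10, 37, 68.
ApaI cuts after base 5 of each site (before the last base), so after positions 14, 41, 72.
NcoI sites (CCATGG) start at positions 50, 98.
NcoI cuts after the first base of each site, so after positions 50, 98.
Combined cut positions: 14, 41, 50, 72, 98.
Linear molecule, 5 cuts → 6 fragments:
  1–14 → 14 bp
  15–41 → 27 bp
  42–50 → 9 bp
  51–72 → 22 bp
  73–98 → 26 bp
  99–112 → 14 bp
Sorted largest to smallest: 27, 26, 22, 14, 14, 9 bp.

27, 26, 22, 14, 14, 9 bp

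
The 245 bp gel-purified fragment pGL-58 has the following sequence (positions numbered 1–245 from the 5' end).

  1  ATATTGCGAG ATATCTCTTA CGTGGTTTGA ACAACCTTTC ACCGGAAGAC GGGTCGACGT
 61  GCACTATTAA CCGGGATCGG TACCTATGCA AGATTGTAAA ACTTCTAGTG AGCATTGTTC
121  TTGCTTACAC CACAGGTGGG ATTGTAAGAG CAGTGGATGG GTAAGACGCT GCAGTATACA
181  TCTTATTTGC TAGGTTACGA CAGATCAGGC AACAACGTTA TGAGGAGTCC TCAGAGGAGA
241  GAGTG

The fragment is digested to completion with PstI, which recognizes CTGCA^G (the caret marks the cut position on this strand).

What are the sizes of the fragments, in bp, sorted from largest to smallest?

173, 72 bp

The PstI site (CTGCAG) starts at position 169.
PstI cuts after base 5 of each site (before the last base), so after position 173.
Linear molecule, 1 cut → 2 fragments:
  1–173 → 173 bp
  174–245 → 72 bp
Sorted largest to smallest: 173, 72 bp.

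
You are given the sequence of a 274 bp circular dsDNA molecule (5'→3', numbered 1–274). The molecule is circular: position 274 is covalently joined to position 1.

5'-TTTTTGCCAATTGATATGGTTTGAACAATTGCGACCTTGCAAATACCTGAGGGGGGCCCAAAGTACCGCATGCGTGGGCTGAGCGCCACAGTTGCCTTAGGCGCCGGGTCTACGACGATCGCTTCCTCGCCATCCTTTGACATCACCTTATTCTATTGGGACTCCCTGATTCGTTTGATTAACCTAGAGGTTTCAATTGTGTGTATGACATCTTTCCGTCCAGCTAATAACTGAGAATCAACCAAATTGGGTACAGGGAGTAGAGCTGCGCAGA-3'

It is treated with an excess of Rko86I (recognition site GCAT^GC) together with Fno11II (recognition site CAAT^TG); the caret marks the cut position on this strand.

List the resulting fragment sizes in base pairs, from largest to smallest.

126, 88, 42, 18 bp

The Rko86I site (GCATGC) starts at position 68.
Rko86I cuts after base 4 of each site, so after position 71.
Fno11II sites (CAATTG) start at positions 8, 26, 194.
Fno11II cuts after base 4 of each site, so after positions 11, 29, 197.
Combined cut positions: 11, 29, 71, 197.
Circular molecule, 4 cuts → 4 fragments:
  12–29 → 18 bp
  30–71 → 42 bp
  72–197 → 126 bp
  198–274 then 1–11 → 77 + 11 = 88 bp
Sorted largest to smallest: 126, 88, 42, 18 bp.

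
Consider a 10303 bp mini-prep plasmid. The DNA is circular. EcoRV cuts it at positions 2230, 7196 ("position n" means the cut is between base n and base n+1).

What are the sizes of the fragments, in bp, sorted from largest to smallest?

Circular molecule, 2 cuts → 2 fragments:
  7196 − 2230 = 4966 bp
  wrap: 10303 − 7196 + 2230 = 5337 bp
Sorted largest to smallest: 5337, 4966 bp.

5337, 4966 bp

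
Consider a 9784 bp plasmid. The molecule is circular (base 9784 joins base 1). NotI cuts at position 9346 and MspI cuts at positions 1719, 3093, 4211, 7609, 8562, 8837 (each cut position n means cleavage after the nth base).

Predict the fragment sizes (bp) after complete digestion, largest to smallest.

Combined cut positions (sorted): 1719, 3093, 4211, 7609, 8562, 8837, 9346.
Circular molecule, 7 cuts → 7 fragments:
  3093 − 1719 = 1374 bp
  4211 − 3093 = 1118 bp
  7609 − 4211 = 3398 bp
  8562 − 7609 = 953 bp
  8837 − 8562 = 275 bp
  9346 − 8837 = 509 bp
  wrap: 9784 − 9346 + 1719 = 2157 bp
Sorted largest to smallest: 3398, 2157, 1374, 1118, 953, 509, 275 bp.

3398, 2157, 1374, 1118, 953, 509, 275 bp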